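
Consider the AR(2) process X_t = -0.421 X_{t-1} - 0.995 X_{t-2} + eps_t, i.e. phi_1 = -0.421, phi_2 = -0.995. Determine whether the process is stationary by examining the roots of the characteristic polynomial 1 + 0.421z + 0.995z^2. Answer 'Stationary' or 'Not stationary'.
\text{Stationary}

The AR(p) characteristic polynomial is P(z) = 1 + 0.421z + 0.995z^2.
Stationarity requires all roots to lie outside the unit circle, i.e. |z| > 1 for every root.
Set 1 + (0.421) z + (0.995) z^2 = 0, i.e. a z^2 + b z + c = 0 with a = 0.995, b = 0.421, c = 1.
Discriminant D = b^2 - 4ac = (0.421)^2 - 4*(0.995)*1 = 0.177241 - (3.98) = -3.802759.
D < 0, so the roots are the complex-conjugate pair z = (-b +/- i sqrt(-D)) / (2a) = -0.2116 +/- 0.9799i.
For a conjugate pair |z|^2 = z * conj(z) = (product of roots) = c/a = 1/(0.995) = 1.005025, so |z| = sqrt(1.005025) = 1.0025 for both roots.
Moduli of all roots: 1.0025, 1.0025.
All moduli strictly greater than 1? Yes.
Verdict: Stationary.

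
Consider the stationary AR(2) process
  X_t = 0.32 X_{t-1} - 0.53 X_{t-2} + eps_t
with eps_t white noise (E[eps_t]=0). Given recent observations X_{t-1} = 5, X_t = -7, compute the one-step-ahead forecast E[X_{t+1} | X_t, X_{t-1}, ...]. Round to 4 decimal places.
E[X_{t+1} \mid \mathcal F_t] = -4.8900

For an AR(p) model X_t = c + sum_i phi_i X_{t-i} + eps_t, the
one-step-ahead conditional mean is
  E[X_{t+1} | X_t, ...] = c + sum_i phi_i X_{t+1-i}.
Substitute known values:
  E[X_{t+1} | ...] = (0.32) * (-7) + (-0.53) * (5)
                   = -4.8900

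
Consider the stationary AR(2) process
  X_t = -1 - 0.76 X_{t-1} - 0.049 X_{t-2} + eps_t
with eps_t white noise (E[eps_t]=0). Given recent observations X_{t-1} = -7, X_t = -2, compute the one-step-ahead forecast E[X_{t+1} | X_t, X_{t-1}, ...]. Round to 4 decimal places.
E[X_{t+1} \mid \mathcal F_t] = 0.8630

For an AR(p) model X_t = c + sum_i phi_i X_{t-i} + eps_t, the
one-step-ahead conditional mean is
  E[X_{t+1} | X_t, ...] = c + sum_i phi_i X_{t+1-i}.
Substitute known values:
  E[X_{t+1} | ...] = -1 + (-0.76) * (-2) + (-0.049) * (-7)
                   = 0.8630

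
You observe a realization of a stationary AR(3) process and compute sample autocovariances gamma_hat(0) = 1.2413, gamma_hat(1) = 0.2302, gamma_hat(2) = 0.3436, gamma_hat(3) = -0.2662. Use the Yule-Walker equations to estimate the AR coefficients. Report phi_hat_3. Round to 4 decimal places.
\hat\phi_{3} = -0.3310

The Yule-Walker equations for an AR(p) process read, in matrix form,
  Gamma_p phi = r_p,   with   (Gamma_p)_{ij} = gamma(|i - j|),
                       (r_p)_i = gamma(i),   i,j = 1..p.
Substitute the sample gammas (Toeplitz matrix and right-hand side of size 3):
  Gamma_p = [[1.2413, 0.2302, 0.3436], [0.2302, 1.2413, 0.2302], [0.3436, 0.2302, 1.2413]]
  r_p     = [0.2302, 0.3436, -0.2662]
Written out (R1..R3):
  (R1) 1.2413 phi_1 + 0.2302 phi_2 + 0.3436 phi_3 = 0.2302
  (R2) 0.2302 phi_1 + 1.2413 phi_2 + 0.2302 phi_3 = 0.3436
  (R3) 0.3436 phi_1 + 0.2302 phi_2 + 1.2413 phi_3 = -0.2662
Gaussian elimination:
  R2 <- R2 - (0.2302/1.2413) R1 = R2 - (0.185451) R1:  1.198609 phi_2 + 0.166479 phi_3 = 0.300909
  R3 <- R3 - (0.3436/1.2413) R1 = R3 - (0.276807) R1:  0.166479 phi_2 + 1.146189 phi_3 = -0.329921
  R3 <- R3 - (0.166479/1.198609) R2 = R3 - (0.138894) R2:  1.123066 phi_3 = -0.371715
Back-substitution:
  phi_hat_3 = -0.371715 / 1.123066 = -0.330982
  phi_hat_2 = (0.300909 - (0.166479)(-0.330982)) / 1.198609 = 0.29702
  phi_hat_1 = (0.2302 - (0.2302)(0.29702) - (0.3436)(-0.330982)) / 1.2413 = 0.221986
So phi_hat = [0.2220, 0.2970, -0.3310].
Therefore phi_hat_3 = -0.3310.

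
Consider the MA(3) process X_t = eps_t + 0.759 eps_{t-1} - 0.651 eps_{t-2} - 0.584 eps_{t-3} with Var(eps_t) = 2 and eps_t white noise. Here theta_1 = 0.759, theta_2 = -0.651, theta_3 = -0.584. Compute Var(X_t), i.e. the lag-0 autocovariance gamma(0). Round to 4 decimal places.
\gamma(0) = 4.6819

For an MA(q) process X_t = eps_t + sum_i theta_i eps_{t-i} with
Var(eps_t) = sigma^2, the variance is
  gamma(0) = sigma^2 * (1 + sum_i theta_i^2).
  sum_i theta_i^2 = (0.759)^2 + (-0.651)^2 + (-0.584)^2 = 0.576081 + 0.423801 + 0.341056 = 1.340938.
  gamma(0) = 2 * (1 + 1.340938) = 2 * 2.340938 = 4.681876, which rounds to 4.6819.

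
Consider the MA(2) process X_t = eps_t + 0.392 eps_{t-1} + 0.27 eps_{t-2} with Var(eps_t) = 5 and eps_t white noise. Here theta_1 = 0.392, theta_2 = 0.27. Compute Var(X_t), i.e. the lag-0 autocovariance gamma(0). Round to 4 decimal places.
\gamma(0) = 6.1328

For an MA(q) process X_t = eps_t + sum_i theta_i eps_{t-i} with
Var(eps_t) = sigma^2, the variance is
  gamma(0) = sigma^2 * (1 + sum_i theta_i^2).
  sum_i theta_i^2 = (0.392)^2 + (0.27)^2 = 0.153664 + 0.0729 = 0.226564.
  gamma(0) = 5 * (1 + 0.226564) = 5 * 1.226564 = 6.13282, which rounds to 6.1328.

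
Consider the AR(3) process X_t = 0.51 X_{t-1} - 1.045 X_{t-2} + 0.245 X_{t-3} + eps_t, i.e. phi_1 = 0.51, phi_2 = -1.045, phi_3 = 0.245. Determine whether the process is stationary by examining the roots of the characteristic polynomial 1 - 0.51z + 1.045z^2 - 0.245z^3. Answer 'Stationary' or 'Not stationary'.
\text{Stationary}

The AR(p) characteristic polynomial is P(z) = 1 - 0.51z + 1.045z^2 - 0.245z^3.
Stationarity requires all roots to lie outside the unit circle, i.e. |z| > 1 for every root.
Degree 3: look for a simple real root z0 first, then factor out (1 - z/z0) and solve the remaining quadratic.
Testing z0 = 4: P(4) = 1 + (-0.51)(4) + (1.045)(4)^2 + (-0.245)(4)^3
  = 1 + (-2.04) + (16.72) + (-15.68) = 0.  So z_0 = 4 is a root, |z_0| = 4.
Divide out the factor (1 - 0.25 z) = (1 - z/z0) (since 1/z0 = 0.25):
  P(z) = (1 - 0.25 z)(1 + (-0.26) z + (0.98) z^2)
  [check: z-coef -0.26 - (0.25) = -0.51; z^2-coef 0.98 - (0.25)(-0.26) = 1.045; z^3-coef -(0.25)(0.98) = -0.245.]
Remaining roots from the quadratic factor 1 + (-0.26) z + (0.98) z^2:
  Set 1 + (-0.26) z + (0.98) z^2 = 0, i.e. a z^2 + b z + c = 0 with a = 0.98, b = -0.26, c = 1.
  Discriminant D = b^2 - 4ac = (-0.26)^2 - 4*(0.98)*1 = 0.0676 - (3.92) = -3.8524.
  D < 0, so the roots are the complex-conjugate pair z = (-b +/- i sqrt(-D)) / (2a) = 0.1327 +/- 1.0014i.
  For a conjugate pair |z|^2 = z * conj(z) = (product of roots) = c/a = 1/(0.98) = 1.020408, so |z| = sqrt(1.020408) = 1.0102 for both roots.
Moduli of all roots: 4.0000, 1.0102, 1.0102.
All moduli strictly greater than 1? Yes.
Verdict: Stationary.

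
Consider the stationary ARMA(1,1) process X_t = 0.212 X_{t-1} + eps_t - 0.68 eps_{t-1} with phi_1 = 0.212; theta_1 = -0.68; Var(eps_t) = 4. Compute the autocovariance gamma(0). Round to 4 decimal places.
\gamma(0) = 4.9173

Multiply the model equation by X_{t-k} and take expectations. With theta_0 = psi_0 = 1 and psi_j the MA(infinity) weights, this gives
  gamma(k) - sum_i phi_i gamma(k-i) = c_k,
  c_k = sigma^2 * sum_{j=k..q} theta_j psi_{j-k}   (c_k = 0 for k > q),
using gamma(-m) = gamma(m).
psi-weights needed (psi_j = theta_j + sum_i phi_i psi_{j-i}):
  psi_1 = theta_1 + phi_1 = -0.68 + (0.212) = -0.468
Right-hand sides:
  c_0 = sigma^2 (1 + theta_1 psi_1) = 4 * (1 + (-0.68)(-0.468)) = 4 * 1.31824 = 5.27296
  c_1 = sigma^2 theta_1 = 4 * (-0.68) = -2.72
  c_2 = 0
Equations for k = 0 and k = 1 (AR order 1):
  gamma(0) = phi_1 gamma(1) + c_0
  gamma(1) = phi_1 gamma(0) + c_1
Substituting the second into the first: gamma(0) (1 - phi_1^2) = c_0 + phi_1 c_1, so
  gamma(0) = (c_0 + phi_1 c_1) / (1 - phi_1^2) = (5.27296 + (0.212)(-2.72)) / (1 - (0.212)^2) = 4.69632 / 0.955056 = 4.917324.
Therefore gamma(0) = 4.9173 (to 4 decimal places).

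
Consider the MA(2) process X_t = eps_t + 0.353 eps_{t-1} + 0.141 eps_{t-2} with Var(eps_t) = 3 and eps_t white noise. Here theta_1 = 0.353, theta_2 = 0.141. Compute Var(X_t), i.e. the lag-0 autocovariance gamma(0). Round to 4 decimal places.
\gamma(0) = 3.4335

For an MA(q) process X_t = eps_t + sum_i theta_i eps_{t-i} with
Var(eps_t) = sigma^2, the variance is
  gamma(0) = sigma^2 * (1 + sum_i theta_i^2).
  sum_i theta_i^2 = (0.353)^2 + (0.141)^2 = 0.124609 + 0.019881 = 0.14449.
  gamma(0) = 3 * (1 + 0.14449) = 3 * 1.14449 = 3.43347, which rounds to 3.4335.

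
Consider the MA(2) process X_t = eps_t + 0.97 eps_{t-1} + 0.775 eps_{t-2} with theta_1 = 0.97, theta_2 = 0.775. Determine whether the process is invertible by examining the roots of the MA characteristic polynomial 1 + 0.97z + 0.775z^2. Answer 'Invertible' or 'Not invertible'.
\text{Invertible}

The MA(q) characteristic polynomial is P(z) = 1 + 0.97z + 0.775z^2.
Invertibility requires all roots to lie outside the unit circle, i.e. |z| > 1 for every root.
Set 1 + (0.97) z + (0.775) z^2 = 0, i.e. a z^2 + b z + c = 0 with a = 0.775, b = 0.97, c = 1.
Discriminant D = b^2 - 4ac = (0.97)^2 - 4*(0.775)*1 = 0.9409 - (3.1) = -2.1591.
D < 0, so the roots are the complex-conjugate pair z = (-b +/- i sqrt(-D)) / (2a) = -0.6258 +/- 0.948i.
For a conjugate pair |z|^2 = z * conj(z) = (product of roots) = c/a = 1/(0.775) = 1.290323, so |z| = sqrt(1.290323) = 1.1359 for both roots.
Moduli of all roots: 1.1359, 1.1359.
All moduli strictly greater than 1? Yes.
Verdict: Invertible.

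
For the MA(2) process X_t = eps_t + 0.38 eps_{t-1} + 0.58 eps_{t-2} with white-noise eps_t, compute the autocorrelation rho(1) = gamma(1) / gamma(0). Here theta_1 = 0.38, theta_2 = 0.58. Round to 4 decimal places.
\rho(1) = 0.4055

For an MA(q) process with theta_0 = 1, the autocovariance is
  gamma(k) = sigma^2 * sum_{i=0..q-k} theta_i * theta_{i+k},
and rho(k) = gamma(k) / gamma(0). Sigma^2 cancels.
  numerator   = (1)*(0.38) + (0.38)*(0.58) = 0.6004.
  denominator = (1)^2 + (0.38)^2 + (0.58)^2 = 1.4808.
  rho(1) = 0.6004 / 1.4808 = 0.4055.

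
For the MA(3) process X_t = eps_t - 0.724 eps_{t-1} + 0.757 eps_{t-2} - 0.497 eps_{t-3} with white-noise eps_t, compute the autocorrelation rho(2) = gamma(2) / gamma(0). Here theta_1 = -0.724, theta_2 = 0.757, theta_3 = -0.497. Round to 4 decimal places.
\rho(2) = 0.4764

For an MA(q) process with theta_0 = 1, the autocovariance is
  gamma(k) = sigma^2 * sum_{i=0..q-k} theta_i * theta_{i+k},
and rho(k) = gamma(k) / gamma(0). Sigma^2 cancels.
  numerator   = (1)*(0.757) + (-0.724)*(-0.497) = 1.116828.
  denominator = (1)^2 + (-0.724)^2 + (0.757)^2 + (-0.497)^2 = 2.344234.
  rho(2) = 1.116828 / 2.344234 = 0.4764.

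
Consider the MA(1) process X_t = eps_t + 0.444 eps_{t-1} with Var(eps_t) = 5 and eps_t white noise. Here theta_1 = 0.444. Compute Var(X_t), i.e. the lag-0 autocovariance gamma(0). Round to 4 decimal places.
\gamma(0) = 5.9857

For an MA(q) process X_t = eps_t + sum_i theta_i eps_{t-i} with
Var(eps_t) = sigma^2, the variance is
  gamma(0) = sigma^2 * (1 + sum_i theta_i^2).
  sum_i theta_i^2 = (0.444)^2 = 0.197136.
  gamma(0) = 5 * (1 + 0.197136) = 5 * 1.197136 = 5.98568, which rounds to 5.9857.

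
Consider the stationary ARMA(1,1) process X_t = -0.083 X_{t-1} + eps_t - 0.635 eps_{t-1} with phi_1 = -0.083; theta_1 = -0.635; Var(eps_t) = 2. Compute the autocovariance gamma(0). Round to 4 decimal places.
\gamma(0) = 3.0382

Multiply the model equation by X_{t-k} and take expectations. With theta_0 = psi_0 = 1 and psi_j the MA(infinity) weights, this gives
  gamma(k) - sum_i phi_i gamma(k-i) = c_k,
  c_k = sigma^2 * sum_{j=k..q} theta_j psi_{j-k}   (c_k = 0 for k > q),
using gamma(-m) = gamma(m).
psi-weights needed (psi_j = theta_j + sum_i phi_i psi_{j-i}):
  psi_1 = theta_1 + phi_1 = -0.635 + (-0.083) = -0.718
Right-hand sides:
  c_0 = sigma^2 (1 + theta_1 psi_1) = 2 * (1 + (-0.635)(-0.718)) = 2 * 1.45593 = 2.91186
  c_1 = sigma^2 theta_1 = 2 * (-0.635) = -1.27
  c_2 = 0
Equations for k = 0 and k = 1 (AR order 1):
  gamma(0) = phi_1 gamma(1) + c_0
  gamma(1) = phi_1 gamma(0) + c_1
Substituting the second into the first: gamma(0) (1 - phi_1^2) = c_0 + phi_1 c_1, so
  gamma(0) = (c_0 + phi_1 c_1) / (1 - phi_1^2) = (2.91186 + (-0.083)(-1.27)) / (1 - (-0.083)^2) = 3.01727 / 0.993111 = 3.0382.
Therefore gamma(0) = 3.0382 (to 4 decimal places).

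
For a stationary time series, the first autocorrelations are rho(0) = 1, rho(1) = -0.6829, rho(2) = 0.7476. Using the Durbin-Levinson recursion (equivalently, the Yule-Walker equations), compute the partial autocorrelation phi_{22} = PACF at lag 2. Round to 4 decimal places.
\phi_{22} = 0.5270

The PACF at lag k is phi_{kk}, the last component of the solution
to the Yule-Walker system G_k phi = r_k where
  (G_k)_{ij} = rho(|i - j|), (r_k)_i = rho(i), i,j = 1..k.
Equivalently, Durbin-Levinson gives phi_{kk} iteratively:
  phi_{11} = rho(1)
  phi_{kk} = [rho(k) - sum_{j=1..k-1} phi_{k-1,j} rho(k-j)]
            / [1 - sum_{j=1..k-1} phi_{k-1,j} rho(j)],
  phi_{k,j} = phi_{k-1,j} - phi_{kk} phi_{k-1,k-j},  j = 1..k-1.
Step k = 1:
  phi_11 = rho(1) = -0.6829.
Step k = 2:
  phi_22 = [rho(2) - phi_11 rho(1)] / [1 - phi_11 rho(1)] = [0.7476 - (-0.6829)(-0.6829)] / [1 - (-0.6829)(-0.6829)]
         = 0.28124759 / 0.53364759 = 0.527.
Therefore phi_{22} = 0.5270.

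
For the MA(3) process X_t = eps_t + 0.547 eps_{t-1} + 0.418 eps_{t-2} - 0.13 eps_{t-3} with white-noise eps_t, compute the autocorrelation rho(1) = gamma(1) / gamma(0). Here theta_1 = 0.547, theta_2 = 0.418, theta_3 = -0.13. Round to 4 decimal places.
\rho(1) = 0.4838

For an MA(q) process with theta_0 = 1, the autocovariance is
  gamma(k) = sigma^2 * sum_{i=0..q-k} theta_i * theta_{i+k},
and rho(k) = gamma(k) / gamma(0). Sigma^2 cancels.
  numerator   = (1)*(0.547) + (0.547)*(0.418) + (0.418)*(-0.13) = 0.721306.
  denominator = (1)^2 + (0.547)^2 + (0.418)^2 + (-0.13)^2 = 1.490833.
  rho(1) = 0.721306 / 1.490833 = 0.4838.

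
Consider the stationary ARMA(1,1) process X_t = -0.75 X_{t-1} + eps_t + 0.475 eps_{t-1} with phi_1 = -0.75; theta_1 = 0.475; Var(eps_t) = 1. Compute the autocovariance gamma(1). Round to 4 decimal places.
\gamma(1) = -0.4046

Multiply the model equation by X_{t-k} and take expectations. With theta_0 = psi_0 = 1 and psi_j the MA(infinity) weights, this gives
  gamma(k) - sum_i phi_i gamma(k-i) = c_k,
  c_k = sigma^2 * sum_{j=k..q} theta_j psi_{j-k}   (c_k = 0 for k > q),
using gamma(-m) = gamma(m).
psi-weights needed (psi_j = theta_j + sum_i phi_i psi_{j-i}):
  psi_1 = theta_1 + phi_1 = 0.475 + (-0.75) = -0.275
Right-hand sides:
  c_0 = sigma^2 (1 + theta_1 psi_1) = 1 * (1 + (0.475)(-0.275)) = 1 * 0.869375 = 0.869375
  c_1 = sigma^2 theta_1 = 1 * (0.475) = 0.475
  c_2 = 0
Equations for k = 0 and k = 1 (AR order 1):
  gamma(0) = phi_1 gamma(1) + c_0
  gamma(1) = phi_1 gamma(0) + c_1
Substituting the second into the first: gamma(0) (1 - phi_1^2) = c_0 + phi_1 c_1, so
  gamma(0) = (c_0 + phi_1 c_1) / (1 - phi_1^2) = (0.869375 + (-0.75)(0.475)) / (1 - (-0.75)^2) = 0.513125 / 0.4375 = 1.172857.
  gamma(1) = phi_1 gamma(0) + c_1 = (-0.75)(1.172857) + (0.475) = -0.404643.
Therefore gamma(1) = -0.4046 (to 4 decimal places).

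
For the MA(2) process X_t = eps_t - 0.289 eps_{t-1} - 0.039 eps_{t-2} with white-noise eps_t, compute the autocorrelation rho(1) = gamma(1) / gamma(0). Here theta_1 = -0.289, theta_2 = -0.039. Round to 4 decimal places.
\rho(1) = -0.2560

For an MA(q) process with theta_0 = 1, the autocovariance is
  gamma(k) = sigma^2 * sum_{i=0..q-k} theta_i * theta_{i+k},
and rho(k) = gamma(k) / gamma(0). Sigma^2 cancels.
  numerator   = (1)*(-0.289) + (-0.289)*(-0.039) = -0.277729.
  denominator = (1)^2 + (-0.289)^2 + (-0.039)^2 = 1.085042.
  rho(1) = -0.277729 / 1.085042 = -0.2560.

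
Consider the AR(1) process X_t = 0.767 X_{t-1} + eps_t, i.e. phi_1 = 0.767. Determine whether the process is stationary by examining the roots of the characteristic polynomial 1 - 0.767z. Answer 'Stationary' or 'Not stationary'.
\text{Stationary}

The AR(p) characteristic polynomial is P(z) = 1 - 0.767z.
Stationarity requires all roots to lie outside the unit circle, i.e. |z| > 1 for every root.
This is linear in z: 1 + (-0.767) z = 0  =>  z = -1/(-0.767) = 1.303781,  |z| = 1.303781.
Moduli of all roots: 1.3038.
All moduli strictly greater than 1? Yes.
Verdict: Stationary.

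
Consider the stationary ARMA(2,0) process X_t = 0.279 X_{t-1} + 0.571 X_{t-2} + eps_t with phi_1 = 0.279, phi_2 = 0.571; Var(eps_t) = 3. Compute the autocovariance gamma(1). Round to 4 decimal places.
\gamma(1) = 5.0168

Multiply the model equation by X_{t-k} and take expectations. With theta_0 = psi_0 = 1 and psi_j the MA(infinity) weights, this gives
  gamma(k) - sum_i phi_i gamma(k-i) = c_k,
  c_k = sigma^2 * sum_{j=k..q} theta_j psi_{j-k}   (c_k = 0 for k > q),
using gamma(-m) = gamma(m).
Pure AR (q = 0): c_0 = sigma^2 = 3, c_k = 0 for k >= 1.
Equations for k = 0, 1, 2 (AR order 2, c_2 = 0):
  (E0) gamma(0) = phi_1 gamma(1) + phi_2 gamma(2) + c_0
  (E1) gamma(1) = phi_1 gamma(0) + phi_2 gamma(1) + c_1
  (E2) gamma(2) = phi_1 gamma(1) + phi_2 gamma(0)
From (E1): gamma(1) = A gamma(0) + B with
  A = phi_1 / (1 - phi_2) = 0.279 / 0.429 = 0.65035,   B = c_1 / (1 - phi_2) = 0 / 0.429 = 0.
Insert (E2) into (E0): gamma(0) (1 - phi_2^2) = phi_1 (1 + phi_2) gamma(1) + c_0.
  phi_1 (1 + phi_2) = (0.279)(1.571) = 0.438309,   1 - phi_2^2 = 0.673959.
Replace gamma(1) by A gamma(0) + B and collect gamma(0):
  gamma(0) [0.673959 - (0.438309)(0.65035)] = c_0 = 3
  gamma(0) * 0.388905 = 3
  gamma(0) = 3 / 0.388905 = 7.713968.
  gamma(1) = A gamma(0) = (0.65035)(7.713968) = 5.016777.
Therefore gamma(1) = 5.0168 (to 4 decimal places).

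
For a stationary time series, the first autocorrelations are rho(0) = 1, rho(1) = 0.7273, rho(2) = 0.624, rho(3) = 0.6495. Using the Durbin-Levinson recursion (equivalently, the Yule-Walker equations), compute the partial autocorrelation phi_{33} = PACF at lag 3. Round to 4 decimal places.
\phi_{33} = 0.3109

The PACF at lag k is phi_{kk}, the last component of the solution
to the Yule-Walker system G_k phi = r_k where
  (G_k)_{ij} = rho(|i - j|), (r_k)_i = rho(i), i,j = 1..k.
Equivalently, Durbin-Levinson gives phi_{kk} iteratively:
  phi_{11} = rho(1)
  phi_{kk} = [rho(k) - sum_{j=1..k-1} phi_{k-1,j} rho(k-j)]
            / [1 - sum_{j=1..k-1} phi_{k-1,j} rho(j)],
  phi_{k,j} = phi_{k-1,j} - phi_{kk} phi_{k-1,k-j},  j = 1..k-1.
Step k = 1:
  phi_11 = rho(1) = 0.7273.
Step k = 2:
  phi_22 = [rho(2) - phi_11 rho(1)] / [1 - phi_11 rho(1)] = [0.624 - (0.7273)(0.7273)] / [1 - (0.7273)(0.7273)]
         = 0.09503471 / 0.47103471 = 0.201757.
  Update: phi_21 = phi_11 - phi_22 phi_11 = 0.7273 - (0.201757)(0.7273) = 0.580562.
Step k = 3:
  phi_33 = [rho(3) - phi_21 rho(2) - phi_22 rho(1)] / [1 - phi_21 rho(1) - phi_22 rho(2)]
    numerator   = 0.6495 - (0.580562)(0.624) - (0.201757)(0.7273) = 0.14049127
    denominator = 1 - (0.580562)(0.7273) - (0.201757)(0.624) = 0.45186076
  phi_33 = 0.14049127 / 0.45186076 = 0.3109.
Therefore phi_{33} = 0.3109.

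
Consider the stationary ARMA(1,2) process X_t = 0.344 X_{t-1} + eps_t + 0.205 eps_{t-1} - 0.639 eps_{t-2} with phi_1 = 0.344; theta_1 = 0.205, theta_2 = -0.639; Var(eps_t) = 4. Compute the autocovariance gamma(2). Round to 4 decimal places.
\gamma(2) = -2.0318

Multiply the model equation by X_{t-k} and take expectations. With theta_0 = psi_0 = 1 and psi_j the MA(infinity) weights, this gives
  gamma(k) - sum_i phi_i gamma(k-i) = c_k,
  c_k = sigma^2 * sum_{j=k..q} theta_j psi_{j-k}   (c_k = 0 for k > q),
using gamma(-m) = gamma(m).
psi-weights needed (psi_j = theta_j + sum_i phi_i psi_{j-i}):
  psi_1 = theta_1 + phi_1 = 0.205 + (0.344) = 0.549
  psi_2 = theta_2 + phi_1 psi_1 = -0.639 + (0.344)(0.549) = -0.450144
Right-hand sides:
  c_0 = sigma^2 (1 + theta_1 psi_1 + theta_2 psi_2) = 4 * (1 + (0.205)(0.549) + (-0.639)(-0.450144)) = 4 * 1.400187 = 5.600748
  c_1 = sigma^2 (theta_1 + theta_2 psi_1) = 4 * (0.205 + (-0.639)(0.549)) = -0.583244
  c_2 = sigma^2 theta_2 = 4 * (-0.639) = -2.556
Equations for k = 0 and k = 1 (AR order 1):
  gamma(0) = phi_1 gamma(1) + c_0
  gamma(1) = phi_1 gamma(0) + c_1
Substituting the second into the first: gamma(0) (1 - phi_1^2) = c_0 + phi_1 c_1, so
  gamma(0) = (c_0 + phi_1 c_1) / (1 - phi_1^2) = (5.600748 + (0.344)(-0.583244)) / (1 - (0.344)^2) = 5.400112 / 0.881664 = 6.124909.
  gamma(1) = phi_1 gamma(0) + c_1 = (0.344)(6.124909) + (-0.583244) = 1.523725.
For k = 2: gamma(2) = phi_1 gamma(1) + c_2
  = (0.344)(1.523725) + (-2.556) = -2.031839.
Therefore gamma(2) = -2.0318 (to 4 decimal places).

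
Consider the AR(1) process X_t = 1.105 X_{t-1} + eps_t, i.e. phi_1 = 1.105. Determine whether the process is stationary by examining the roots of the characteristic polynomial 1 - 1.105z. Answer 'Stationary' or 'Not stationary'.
\text{Not stationary}

The AR(p) characteristic polynomial is P(z) = 1 - 1.105z.
Stationarity requires all roots to lie outside the unit circle, i.e. |z| > 1 for every root.
This is linear in z: 1 + (-1.105) z = 0  =>  z = -1/(-1.105) = 0.904977,  |z| = 0.904977.
Moduli of all roots: 0.9050.
All moduli strictly greater than 1? No.
Verdict: Not stationary.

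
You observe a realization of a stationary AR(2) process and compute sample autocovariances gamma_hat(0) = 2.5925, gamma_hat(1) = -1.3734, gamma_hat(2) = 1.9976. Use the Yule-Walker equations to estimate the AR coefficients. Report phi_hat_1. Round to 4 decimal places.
\hat\phi_{1} = -0.1690

The Yule-Walker equations for an AR(p) process read, in matrix form,
  Gamma_p phi = r_p,   with   (Gamma_p)_{ij} = gamma(|i - j|),
                       (r_p)_i = gamma(i),   i,j = 1..p.
Substitute the sample gammas (Toeplitz matrix and right-hand side of size 2):
  Gamma_p = [[2.5925, -1.3734], [-1.3734, 2.5925]]
  r_p     = [-1.3734, 1.9976]
Written out:
  2.5925 phi_1 - 1.3734 phi_2 = -1.3734
  -1.3734 phi_1 + 2.5925 phi_2 = 1.9976
Solve by Cramer's rule:
  det = gamma(0)^2 - gamma(1)^2 = (2.5925)^2 - (-1.3734)^2 = 6.72105625 - 1.88622756 = 4.83482869
  phi_hat_1 = [gamma(1) gamma(0) - gamma(1) gamma(2)] / det = [(-1.3734)(2.5925) - (-1.3734)(1.9976)] / 4.83482869 = -0.81703566 / 4.83482869 = -0.169
  phi_hat_2 = [gamma(0) gamma(2) - gamma(1)^2] / det = [(2.5925)(1.9976) - (-1.3734)^2] / 4.83482869 = 3.29255044 / 4.83482869 = 0.681
So phi_hat = [-0.1690, 0.6810].
Therefore phi_hat_1 = -0.1690.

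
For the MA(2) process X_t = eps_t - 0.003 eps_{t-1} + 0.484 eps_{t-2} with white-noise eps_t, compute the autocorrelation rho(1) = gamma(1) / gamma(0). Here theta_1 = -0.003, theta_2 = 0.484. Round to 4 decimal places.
\rho(1) = -0.0036

For an MA(q) process with theta_0 = 1, the autocovariance is
  gamma(k) = sigma^2 * sum_{i=0..q-k} theta_i * theta_{i+k},
and rho(k) = gamma(k) / gamma(0). Sigma^2 cancels.
  numerator   = (1)*(-0.003) + (-0.003)*(0.484) = -0.004452.
  denominator = (1)^2 + (-0.003)^2 + (0.484)^2 = 1.234265.
  rho(1) = -0.004452 / 1.234265 = -0.0036.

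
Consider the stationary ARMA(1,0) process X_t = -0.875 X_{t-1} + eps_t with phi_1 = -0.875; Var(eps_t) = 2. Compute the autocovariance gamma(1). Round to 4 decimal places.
\gamma(1) = -7.4667

Multiply the model equation by X_{t-k} and take expectations. With theta_0 = psi_0 = 1 and psi_j the MA(infinity) weights, this gives
  gamma(k) - sum_i phi_i gamma(k-i) = c_k,
  c_k = sigma^2 * sum_{j=k..q} theta_j psi_{j-k}   (c_k = 0 for k > q),
using gamma(-m) = gamma(m).
Pure AR (q = 0): c_0 = sigma^2 = 2, c_k = 0 for k >= 1.
Equations for k = 0 and k = 1 (AR order 1):
  gamma(0) = phi_1 gamma(1) + c_0
  gamma(1) = phi_1 gamma(0) + c_1
Substituting the second into the first: gamma(0) (1 - phi_1^2) = c_0 + phi_1 c_1, so
  gamma(0) = c_0 / (1 - phi_1^2) = 2 / (1 - (-0.875)^2) = 2 / 0.234375 = 8.533333.
  gamma(1) = phi_1 gamma(0) = (-0.875)(8.533333) = -7.466667.
Therefore gamma(1) = -7.4667 (to 4 decimal places).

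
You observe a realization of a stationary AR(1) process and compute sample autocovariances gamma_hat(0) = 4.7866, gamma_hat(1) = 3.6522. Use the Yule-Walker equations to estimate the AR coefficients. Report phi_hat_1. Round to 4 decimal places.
\hat\phi_{1} = 0.7630

The Yule-Walker equations for an AR(p) process read, in matrix form,
  Gamma_p phi = r_p,   with   (Gamma_p)_{ij} = gamma(|i - j|),
                       (r_p)_i = gamma(i),   i,j = 1..p.
Substitute the sample gammas (Toeplitz matrix and right-hand side of size 1):
  Gamma_p = [[4.7866]]
  r_p     = [3.6522]
With p = 1 this is the single equation gamma(0) phi_1 = gamma(1):
  phi_hat_1 = gamma(1) / gamma(0) = 3.6522 / 4.7866 = 0.7630.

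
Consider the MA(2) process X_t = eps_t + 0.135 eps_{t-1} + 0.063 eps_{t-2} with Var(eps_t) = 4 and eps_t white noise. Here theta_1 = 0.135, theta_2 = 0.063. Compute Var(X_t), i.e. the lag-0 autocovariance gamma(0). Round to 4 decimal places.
\gamma(0) = 4.0888

For an MA(q) process X_t = eps_t + sum_i theta_i eps_{t-i} with
Var(eps_t) = sigma^2, the variance is
  gamma(0) = sigma^2 * (1 + sum_i theta_i^2).
  sum_i theta_i^2 = (0.135)^2 + (0.063)^2 = 0.018225 + 0.003969 = 0.022194.
  gamma(0) = 4 * (1 + 0.022194) = 4 * 1.022194 = 4.088776, which rounds to 4.0888.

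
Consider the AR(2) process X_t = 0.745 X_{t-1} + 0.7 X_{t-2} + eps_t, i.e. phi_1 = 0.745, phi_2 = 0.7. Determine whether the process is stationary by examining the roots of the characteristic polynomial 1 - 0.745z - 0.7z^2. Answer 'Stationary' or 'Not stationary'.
\text{Not stationary}

The AR(p) characteristic polynomial is P(z) = 1 - 0.745z - 0.7z^2.
Stationarity requires all roots to lie outside the unit circle, i.e. |z| > 1 for every root.
Set 1 + (-0.745) z + (-0.7) z^2 = 0, i.e. a z^2 + b z + c = 0 with a = -0.7, b = -0.745, c = 1.
Discriminant D = b^2 - 4ac = (-0.745)^2 - 4*(-0.7)*1 = 0.555025 - (-2.8) = 3.355025.
D >= 0, so the roots are real: z = (-b +/- sqrt(D)) / (2a) = (0.745 +/- 1.831673) / (-1.4).
  z_1 = (0.745 + 1.831673) / (-1.4) = -1.8405,   |z_1| = 1.8405.
  z_2 = (0.745 - 1.831673) / (-1.4) = 0.7762,   |z_2| = 0.7762.
Moduli of all roots: 1.8405, 0.7762.
All moduli strictly greater than 1? No.
Verdict: Not stationary.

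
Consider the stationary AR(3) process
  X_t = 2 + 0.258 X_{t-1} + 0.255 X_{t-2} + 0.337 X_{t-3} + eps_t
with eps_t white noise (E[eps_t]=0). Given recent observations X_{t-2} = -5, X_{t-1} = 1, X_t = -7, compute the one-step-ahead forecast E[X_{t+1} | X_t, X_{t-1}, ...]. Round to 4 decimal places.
E[X_{t+1} \mid \mathcal F_t] = -1.2360

For an AR(p) model X_t = c + sum_i phi_i X_{t-i} + eps_t, the
one-step-ahead conditional mean is
  E[X_{t+1} | X_t, ...] = c + sum_i phi_i X_{t+1-i}.
Substitute known values:
  E[X_{t+1} | ...] = 2 + (0.258) * (-7) + (0.255) * (1) + (0.337) * (-5)
                   = -1.2360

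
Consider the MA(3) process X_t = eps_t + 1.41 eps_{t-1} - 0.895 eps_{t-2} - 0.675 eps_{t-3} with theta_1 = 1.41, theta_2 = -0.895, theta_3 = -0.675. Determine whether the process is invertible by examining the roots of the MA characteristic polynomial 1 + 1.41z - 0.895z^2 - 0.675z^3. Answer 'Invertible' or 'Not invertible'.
\text{Not invertible}

The MA(q) characteristic polynomial is P(z) = 1 + 1.41z - 0.895z^2 - 0.675z^3.
Invertibility requires all roots to lie outside the unit circle, i.e. |z| > 1 for every root.
Degree 3: look for a simple real root z0 first, then factor out (1 - z/z0) and solve the remaining quadratic.
Testing z0 = -2: P(-2) = 1 + (1.41)(-2) + (-0.895)(-2)^2 + (-0.675)(-2)^3
  = 1 + (-2.82) + (-3.58) + (5.4) = 0.  So z_0 = -2 is a root, |z_0| = 2.
Divide out the factor (1 + 0.5 z) = (1 - z/z0) (since 1/z0 = -0.5):
  P(z) = (1 + 0.5 z)(1 + (0.91) z + (-1.35) z^2)
  [check: z-coef 0.91 - (-0.5) = 1.41; z^2-coef -1.35 - (-0.5)(0.91) = -0.895; z^3-coef -(-0.5)(-1.35) = -0.675.]
Remaining roots from the quadratic factor 1 + (0.91) z + (-1.35) z^2:
  Set 1 + (0.91) z + (-1.35) z^2 = 0, i.e. a z^2 + b z + c = 0 with a = -1.35, b = 0.91, c = 1.
  Discriminant D = b^2 - 4ac = (0.91)^2 - 4*(-1.35)*1 = 0.8281 - (-5.4) = 6.2281.
  D >= 0, so the roots are real: z = (-b +/- sqrt(D)) / (2a) = (-0.91 +/- 2.495616) / (-2.7).
    z_1 = (-0.91 + 2.495616) / (-2.7) = -0.5873,   |z_1| = 0.5873.
    z_2 = (-0.91 - 2.495616) / (-2.7) = 1.2613,   |z_2| = 1.2613.
Moduli of all roots: 2.0000, 0.5873, 1.2613.
All moduli strictly greater than 1? No.
Verdict: Not invertible.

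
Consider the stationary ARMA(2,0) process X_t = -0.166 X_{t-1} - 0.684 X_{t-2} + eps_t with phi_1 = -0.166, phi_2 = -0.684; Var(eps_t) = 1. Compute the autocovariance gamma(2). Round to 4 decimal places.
\gamma(2) = -1.2669

Multiply the model equation by X_{t-k} and take expectations. With theta_0 = psi_0 = 1 and psi_j the MA(infinity) weights, this gives
  gamma(k) - sum_i phi_i gamma(k-i) = c_k,
  c_k = sigma^2 * sum_{j=k..q} theta_j psi_{j-k}   (c_k = 0 for k > q),
using gamma(-m) = gamma(m).
Pure AR (q = 0): c_0 = sigma^2 = 1, c_k = 0 for k >= 1.
Equations for k = 0, 1, 2 (AR order 2, c_2 = 0):
  (E0) gamma(0) = phi_1 gamma(1) + phi_2 gamma(2) + c_0
  (E1) gamma(1) = phi_1 gamma(0) + phi_2 gamma(1) + c_1
  (E2) gamma(2) = phi_1 gamma(1) + phi_2 gamma(0)
From (E1): gamma(1) = A gamma(0) + B with
  A = phi_1 / (1 - phi_2) = -0.166 / 1.684 = -0.098575,   B = c_1 / (1 - phi_2) = 0 / 1.684 = 0.
Insert (E2) into (E0): gamma(0) (1 - phi_2^2) = phi_1 (1 + phi_2) gamma(1) + c_0.
  phi_1 (1 + phi_2) = (-0.166)(0.316) = -0.052456,   1 - phi_2^2 = 0.532144.
Replace gamma(1) by A gamma(0) + B and collect gamma(0):
  gamma(0) [0.532144 - (-0.052456)(-0.098575)] = c_0 = 1
  gamma(0) * 0.526973 = 1
  gamma(0) = 1 / 0.526973 = 1.89763.
  gamma(1) = A gamma(0) = (-0.098575)(1.89763) = -0.187059.
  gamma(2) = phi_1 gamma(1) + phi_2 gamma(0) = (-0.166)(-0.187059) + (-0.684)(1.89763) = -1.266927.
Therefore gamma(2) = -1.2669 (to 4 decimal places).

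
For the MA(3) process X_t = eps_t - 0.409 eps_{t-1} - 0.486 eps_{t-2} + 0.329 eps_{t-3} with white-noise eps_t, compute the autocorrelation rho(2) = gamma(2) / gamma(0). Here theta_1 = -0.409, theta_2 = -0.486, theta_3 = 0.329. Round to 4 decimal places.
\rho(2) = -0.4105

For an MA(q) process with theta_0 = 1, the autocovariance is
  gamma(k) = sigma^2 * sum_{i=0..q-k} theta_i * theta_{i+k},
and rho(k) = gamma(k) / gamma(0). Sigma^2 cancels.
  numerator   = (1)*(-0.486) + (-0.409)*(0.329) = -0.620561.
  denominator = (1)^2 + (-0.409)^2 + (-0.486)^2 + (0.329)^2 = 1.511718.
  rho(2) = -0.620561 / 1.511718 = -0.4105.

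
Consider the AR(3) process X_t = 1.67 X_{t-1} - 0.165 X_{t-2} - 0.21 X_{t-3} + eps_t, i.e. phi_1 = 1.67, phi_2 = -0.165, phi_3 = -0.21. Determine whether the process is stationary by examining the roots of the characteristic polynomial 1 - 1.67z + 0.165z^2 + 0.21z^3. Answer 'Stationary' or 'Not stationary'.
\text{Not stationary}

The AR(p) characteristic polynomial is P(z) = 1 - 1.67z + 0.165z^2 + 0.21z^3.
Stationarity requires all roots to lie outside the unit circle, i.e. |z| > 1 for every root.
Degree 3: look for a simple real root z0 first, then factor out (1 - z/z0) and solve the remaining quadratic.
Testing z0 = 2: P(2) = 1 + (-1.67)(2) + (0.165)(2)^2 + (0.21)(2)^3
  = 1 + (-3.34) + (0.66) + (1.68) = 0.  So z_0 = 2 is a root, |z_0| = 2.
Divide out the factor (1 - 0.5 z) = (1 - z/z0) (since 1/z0 = 0.5):
  P(z) = (1 - 0.5 z)(1 + (-1.17) z + (-0.42) z^2)
  [check: z-coef -1.17 - (0.5) = -1.67; z^2-coef -0.42 - (0.5)(-1.17) = 0.165; z^3-coef -(0.5)(-0.42) = 0.21.]
Remaining roots from the quadratic factor 1 + (-1.17) z + (-0.42) z^2:
  Set 1 + (-1.17) z + (-0.42) z^2 = 0, i.e. a z^2 + b z + c = 0 with a = -0.42, b = -1.17, c = 1.
  Discriminant D = b^2 - 4ac = (-1.17)^2 - 4*(-0.42)*1 = 1.3689 - (-1.68) = 3.0489.
  D >= 0, so the roots are real: z = (-b +/- sqrt(D)) / (2a) = (1.17 +/- 1.74611) / (-0.84).
    z_1 = (1.17 + 1.74611) / (-0.84) = -3.4716,   |z_1| = 3.4716.
    z_2 = (1.17 - 1.74611) / (-0.84) = 0.6858,   |z_2| = 0.6858.
Moduli of all roots: 2.0000, 3.4716, 0.6858.
All moduli strictly greater than 1? No.
Verdict: Not stationary.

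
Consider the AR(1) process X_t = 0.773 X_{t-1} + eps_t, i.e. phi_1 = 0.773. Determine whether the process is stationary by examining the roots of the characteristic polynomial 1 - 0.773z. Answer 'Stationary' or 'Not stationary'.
\text{Stationary}

The AR(p) characteristic polynomial is P(z) = 1 - 0.773z.
Stationarity requires all roots to lie outside the unit circle, i.e. |z| > 1 for every root.
This is linear in z: 1 + (-0.773) z = 0  =>  z = -1/(-0.773) = 1.293661,  |z| = 1.293661.
Moduli of all roots: 1.2937.
All moduli strictly greater than 1? Yes.
Verdict: Stationary.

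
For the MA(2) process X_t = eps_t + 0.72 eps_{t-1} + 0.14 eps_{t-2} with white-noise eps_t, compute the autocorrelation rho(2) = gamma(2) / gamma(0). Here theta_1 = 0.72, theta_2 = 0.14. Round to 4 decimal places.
\rho(2) = 0.0910

For an MA(q) process with theta_0 = 1, the autocovariance is
  gamma(k) = sigma^2 * sum_{i=0..q-k} theta_i * theta_{i+k},
and rho(k) = gamma(k) / gamma(0). Sigma^2 cancels.
  numerator   = (1)*(0.14) = 0.14.
  denominator = (1)^2 + (0.72)^2 + (0.14)^2 = 1.538.
  rho(2) = 0.14 / 1.538 = 0.0910.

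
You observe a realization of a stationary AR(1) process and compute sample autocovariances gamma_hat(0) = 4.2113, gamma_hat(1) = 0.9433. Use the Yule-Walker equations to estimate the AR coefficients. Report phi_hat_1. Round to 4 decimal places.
\hat\phi_{1} = 0.2240

The Yule-Walker equations for an AR(p) process read, in matrix form,
  Gamma_p phi = r_p,   with   (Gamma_p)_{ij} = gamma(|i - j|),
                       (r_p)_i = gamma(i),   i,j = 1..p.
Substitute the sample gammas (Toeplitz matrix and right-hand side of size 1):
  Gamma_p = [[4.2113]]
  r_p     = [0.9433]
With p = 1 this is the single equation gamma(0) phi_1 = gamma(1):
  phi_hat_1 = gamma(1) / gamma(0) = 0.9433 / 4.2113 = 0.2240.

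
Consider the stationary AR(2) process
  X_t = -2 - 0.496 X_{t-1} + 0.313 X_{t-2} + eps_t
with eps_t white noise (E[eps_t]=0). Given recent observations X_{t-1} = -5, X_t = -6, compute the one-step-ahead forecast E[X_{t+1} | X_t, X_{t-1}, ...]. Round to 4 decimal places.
E[X_{t+1} \mid \mathcal F_t] = -0.5890

For an AR(p) model X_t = c + sum_i phi_i X_{t-i} + eps_t, the
one-step-ahead conditional mean is
  E[X_{t+1} | X_t, ...] = c + sum_i phi_i X_{t+1-i}.
Substitute known values:
  E[X_{t+1} | ...] = -2 + (-0.496) * (-6) + (0.313) * (-5)
                   = -0.5890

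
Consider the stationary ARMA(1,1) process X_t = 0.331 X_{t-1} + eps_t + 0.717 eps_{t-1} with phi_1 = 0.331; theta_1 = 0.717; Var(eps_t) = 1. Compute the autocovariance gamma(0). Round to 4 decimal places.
\gamma(0) = 2.2334

Multiply the model equation by X_{t-k} and take expectations. With theta_0 = psi_0 = 1 and psi_j the MA(infinity) weights, this gives
  gamma(k) - sum_i phi_i gamma(k-i) = c_k,
  c_k = sigma^2 * sum_{j=k..q} theta_j psi_{j-k}   (c_k = 0 for k > q),
using gamma(-m) = gamma(m).
psi-weights needed (psi_j = theta_j + sum_i phi_i psi_{j-i}):
  psi_1 = theta_1 + phi_1 = 0.717 + (0.331) = 1.048
Right-hand sides:
  c_0 = sigma^2 (1 + theta_1 psi_1) = 1 * (1 + (0.717)(1.048)) = 1 * 1.751416 = 1.751416
  c_1 = sigma^2 theta_1 = 1 * (0.717) = 0.717
  c_2 = 0
Equations for k = 0 and k = 1 (AR order 1):
  gamma(0) = phi_1 gamma(1) + c_0
  gamma(1) = phi_1 gamma(0) + c_1
Substituting the second into the first: gamma(0) (1 - phi_1^2) = c_0 + phi_1 c_1, so
  gamma(0) = (c_0 + phi_1 c_1) / (1 - phi_1^2) = (1.751416 + (0.331)(0.717)) / (1 - (0.331)^2) = 1.988743 / 0.890439 = 2.233441.
Therefore gamma(0) = 2.2334 (to 4 decimal places).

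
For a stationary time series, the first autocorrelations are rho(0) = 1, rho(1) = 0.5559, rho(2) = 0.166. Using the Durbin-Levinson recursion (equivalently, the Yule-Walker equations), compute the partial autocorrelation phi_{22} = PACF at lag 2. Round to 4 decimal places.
\phi_{22} = -0.2070

The PACF at lag k is phi_{kk}, the last component of the solution
to the Yule-Walker system G_k phi = r_k where
  (G_k)_{ij} = rho(|i - j|), (r_k)_i = rho(i), i,j = 1..k.
Equivalently, Durbin-Levinson gives phi_{kk} iteratively:
  phi_{11} = rho(1)
  phi_{kk} = [rho(k) - sum_{j=1..k-1} phi_{k-1,j} rho(k-j)]
            / [1 - sum_{j=1..k-1} phi_{k-1,j} rho(j)],
  phi_{k,j} = phi_{k-1,j} - phi_{kk} phi_{k-1,k-j},  j = 1..k-1.
Step k = 1:
  phi_11 = rho(1) = 0.5559.
Step k = 2:
  phi_22 = [rho(2) - phi_11 rho(1)] / [1 - phi_11 rho(1)] = [0.166 - (0.5559)(0.5559)] / [1 - (0.5559)(0.5559)]
         = -0.14302481 / 0.69097519 = -0.207.
Therefore phi_{22} = -0.2070.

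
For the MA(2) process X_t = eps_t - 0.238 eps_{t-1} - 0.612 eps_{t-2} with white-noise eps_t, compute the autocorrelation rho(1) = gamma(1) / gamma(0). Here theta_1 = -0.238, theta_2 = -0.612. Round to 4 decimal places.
\rho(1) = -0.0645

For an MA(q) process with theta_0 = 1, the autocovariance is
  gamma(k) = sigma^2 * sum_{i=0..q-k} theta_i * theta_{i+k},
and rho(k) = gamma(k) / gamma(0). Sigma^2 cancels.
  numerator   = (1)*(-0.238) + (-0.238)*(-0.612) = -0.092344.
  denominator = (1)^2 + (-0.238)^2 + (-0.612)^2 = 1.431188.
  rho(1) = -0.092344 / 1.431188 = -0.0645.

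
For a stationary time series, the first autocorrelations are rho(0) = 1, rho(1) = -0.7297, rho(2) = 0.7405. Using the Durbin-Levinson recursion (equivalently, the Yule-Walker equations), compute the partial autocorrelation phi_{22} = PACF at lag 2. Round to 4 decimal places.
\phi_{22} = 0.4450

The PACF at lag k is phi_{kk}, the last component of the solution
to the Yule-Walker system G_k phi = r_k where
  (G_k)_{ij} = rho(|i - j|), (r_k)_i = rho(i), i,j = 1..k.
Equivalently, Durbin-Levinson gives phi_{kk} iteratively:
  phi_{11} = rho(1)
  phi_{kk} = [rho(k) - sum_{j=1..k-1} phi_{k-1,j} rho(k-j)]
            / [1 - sum_{j=1..k-1} phi_{k-1,j} rho(j)],
  phi_{k,j} = phi_{k-1,j} - phi_{kk} phi_{k-1,k-j},  j = 1..k-1.
Step k = 1:
  phi_11 = rho(1) = -0.7297.
Step k = 2:
  phi_22 = [rho(2) - phi_11 rho(1)] / [1 - phi_11 rho(1)] = [0.7405 - (-0.7297)(-0.7297)] / [1 - (-0.7297)(-0.7297)]
         = 0.20803791 / 0.46753791 = 0.445.
Therefore phi_{22} = 0.4450.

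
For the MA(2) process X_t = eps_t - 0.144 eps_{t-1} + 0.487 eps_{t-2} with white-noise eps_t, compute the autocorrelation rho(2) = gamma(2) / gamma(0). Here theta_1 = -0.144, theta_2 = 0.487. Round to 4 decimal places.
\rho(2) = 0.3872

For an MA(q) process with theta_0 = 1, the autocovariance is
  gamma(k) = sigma^2 * sum_{i=0..q-k} theta_i * theta_{i+k},
and rho(k) = gamma(k) / gamma(0). Sigma^2 cancels.
  numerator   = (1)*(0.487) = 0.487.
  denominator = (1)^2 + (-0.144)^2 + (0.487)^2 = 1.257905.
  rho(2) = 0.487 / 1.257905 = 0.3872.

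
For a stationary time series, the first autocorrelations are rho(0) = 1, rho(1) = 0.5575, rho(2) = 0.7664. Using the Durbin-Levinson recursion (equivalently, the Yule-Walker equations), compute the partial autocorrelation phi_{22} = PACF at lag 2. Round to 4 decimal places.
\phi_{22} = 0.6611

The PACF at lag k is phi_{kk}, the last component of the solution
to the Yule-Walker system G_k phi = r_k where
  (G_k)_{ij} = rho(|i - j|), (r_k)_i = rho(i), i,j = 1..k.
Equivalently, Durbin-Levinson gives phi_{kk} iteratively:
  phi_{11} = rho(1)
  phi_{kk} = [rho(k) - sum_{j=1..k-1} phi_{k-1,j} rho(k-j)]
            / [1 - sum_{j=1..k-1} phi_{k-1,j} rho(j)],
  phi_{k,j} = phi_{k-1,j} - phi_{kk} phi_{k-1,k-j},  j = 1..k-1.
Step k = 1:
  phi_11 = rho(1) = 0.5575.
Step k = 2:
  phi_22 = [rho(2) - phi_11 rho(1)] / [1 - phi_11 rho(1)] = [0.7664 - (0.5575)(0.5575)] / [1 - (0.5575)(0.5575)]
         = 0.45559375 / 0.68919375 = 0.6611.
Therefore phi_{22} = 0.6611.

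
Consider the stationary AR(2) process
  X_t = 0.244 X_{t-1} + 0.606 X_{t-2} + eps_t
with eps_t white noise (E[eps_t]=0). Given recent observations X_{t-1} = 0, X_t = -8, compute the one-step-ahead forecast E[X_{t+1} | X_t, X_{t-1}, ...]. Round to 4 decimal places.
E[X_{t+1} \mid \mathcal F_t] = -1.9520

For an AR(p) model X_t = c + sum_i phi_i X_{t-i} + eps_t, the
one-step-ahead conditional mean is
  E[X_{t+1} | X_t, ...] = c + sum_i phi_i X_{t+1-i}.
Substitute known values:
  E[X_{t+1} | ...] = (0.244) * (-8) + (0.606) * (0)
                   = -1.9520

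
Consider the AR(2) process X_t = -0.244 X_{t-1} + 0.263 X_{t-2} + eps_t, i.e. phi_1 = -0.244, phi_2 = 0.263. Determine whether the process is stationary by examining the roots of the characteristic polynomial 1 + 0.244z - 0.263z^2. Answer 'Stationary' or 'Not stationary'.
\text{Stationary}

The AR(p) characteristic polynomial is P(z) = 1 + 0.244z - 0.263z^2.
Stationarity requires all roots to lie outside the unit circle, i.e. |z| > 1 for every root.
Set 1 + (0.244) z + (-0.263) z^2 = 0, i.e. a z^2 + b z + c = 0 with a = -0.263, b = 0.244, c = 1.
Discriminant D = b^2 - 4ac = (0.244)^2 - 4*(-0.263)*1 = 0.059536 - (-1.052) = 1.111536.
D >= 0, so the roots are real: z = (-b +/- sqrt(D)) / (2a) = (-0.244 +/- 1.054294) / (-0.526).
  z_1 = (-0.244 + 1.054294) / (-0.526) = -1.5405,   |z_1| = 1.5405.
  z_2 = (-0.244 - 1.054294) / (-0.526) = 2.4682,   |z_2| = 2.4682.
Moduli of all roots: 1.5405, 2.4682.
All moduli strictly greater than 1? Yes.
Verdict: Stationary.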